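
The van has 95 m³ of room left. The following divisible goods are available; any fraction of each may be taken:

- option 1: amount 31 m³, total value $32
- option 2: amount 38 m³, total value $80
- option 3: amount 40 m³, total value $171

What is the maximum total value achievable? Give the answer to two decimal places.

268.55

Take in order of value per unit:
- option 3 (171/40 per unit): all 40 → value 171, running total 171.00
- option 2 (80/38 per unit): all 38 → value 80, running total 251.00
- option 1 (32/31 per unit): 17 of 31 → value 17×32/31 = 17.5484, running total 268.55
Total 268.55.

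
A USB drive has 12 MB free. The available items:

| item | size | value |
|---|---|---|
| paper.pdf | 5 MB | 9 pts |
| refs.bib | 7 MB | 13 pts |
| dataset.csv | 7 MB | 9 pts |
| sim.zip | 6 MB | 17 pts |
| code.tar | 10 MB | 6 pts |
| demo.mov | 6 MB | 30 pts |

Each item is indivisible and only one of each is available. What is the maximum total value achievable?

47 pts

This is a 0/1 knapsack; check combinations near the capacity.
- sim.zip+demo.mov: size 6+6=12, value 17+30=47
- paper.pdf+demo.mov: size 5+6=11, value 9+30=39
- demo.mov: size 6, value 30
- paper.pdf+sim.zip: size 5+6=11, value 9+17=26
- paper.pdf+refs.bib: size 5+7=12, value 9+13=22
Best: 47 pts.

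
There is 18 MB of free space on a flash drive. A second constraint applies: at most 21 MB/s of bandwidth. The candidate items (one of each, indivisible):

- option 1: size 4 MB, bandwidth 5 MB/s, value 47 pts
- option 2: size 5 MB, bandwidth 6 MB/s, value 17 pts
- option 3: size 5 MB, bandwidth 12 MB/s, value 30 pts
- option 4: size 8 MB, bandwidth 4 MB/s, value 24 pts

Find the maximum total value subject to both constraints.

101 pts

Feasible sets respecting both limits:
- option 1+option 3+option 4: size 17, bandwidth 21, value 101
- option 1+option 2+option 4: size 17, bandwidth 15, value 88
- option 1+option 3: size 9, bandwidth 17, value 77
Best: 101 pts.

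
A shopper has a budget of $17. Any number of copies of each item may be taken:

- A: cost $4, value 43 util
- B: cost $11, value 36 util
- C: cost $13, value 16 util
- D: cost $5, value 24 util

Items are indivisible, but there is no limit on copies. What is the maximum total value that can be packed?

172 util

Best value-per-unit is A at 43/4, and filling with it alone uses cost 4×4=16. No mix of the others beats 4×43 = 172.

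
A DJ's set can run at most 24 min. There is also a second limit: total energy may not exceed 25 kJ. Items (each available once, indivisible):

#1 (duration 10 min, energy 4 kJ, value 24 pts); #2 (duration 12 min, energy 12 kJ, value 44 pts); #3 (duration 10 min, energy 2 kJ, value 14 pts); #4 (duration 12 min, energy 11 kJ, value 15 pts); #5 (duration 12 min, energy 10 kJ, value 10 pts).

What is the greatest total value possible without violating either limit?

Feasible sets respecting both limits:
- #1+#2: duration 22, energy 16, value 68
- #2+#4: duration 24, energy 23, value 59
- #2+#3: duration 22, energy 14, value 58
- #2+#5: duration 24, energy 22, value 54
Best: 68 pts.

68 pts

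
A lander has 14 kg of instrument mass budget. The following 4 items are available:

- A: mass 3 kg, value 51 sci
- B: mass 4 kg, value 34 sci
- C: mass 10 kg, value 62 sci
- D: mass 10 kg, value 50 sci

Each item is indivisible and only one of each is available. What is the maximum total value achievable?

This is a 0/1 knapsack; check combinations near the capacity.
- A+C: mass 3+10=13, value 51+62=113
- A+D: mass 3+10=13, value 51+50=101
- B+C: mass 4+10=14, value 34+62=96
- A+B: mass 3+4=7, value 51+34=85
- B+D: mass 4+10=14, value 34+50=84
Best: 113 sci.

113 sci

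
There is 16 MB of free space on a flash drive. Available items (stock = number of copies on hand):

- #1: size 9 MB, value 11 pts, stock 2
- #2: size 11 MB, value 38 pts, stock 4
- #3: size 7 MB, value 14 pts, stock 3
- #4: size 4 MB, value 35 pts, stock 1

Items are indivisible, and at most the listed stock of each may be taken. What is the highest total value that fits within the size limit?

Top feasible selections:
- 1×#2 + 1×#4: size 15, value 73
- 1×#3 + 1×#4: size 11, value 49
- 1×#1 + 1×#4: size 13, value 46
- 1×#2: size 11, value 38
Best: 73 pts.

73 pts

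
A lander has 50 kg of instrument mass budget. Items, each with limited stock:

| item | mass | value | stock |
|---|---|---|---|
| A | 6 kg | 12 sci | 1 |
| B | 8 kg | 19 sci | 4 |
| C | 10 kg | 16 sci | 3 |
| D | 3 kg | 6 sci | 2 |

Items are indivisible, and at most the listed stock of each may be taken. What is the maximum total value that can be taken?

Best selections within mass 50 and stock limits:
- 4×B + 1×C + 2×D: mass 48, value 104
- 1×A + 4×B + 1×C: mass 48, value 104
Best: 104 sci.

104 sci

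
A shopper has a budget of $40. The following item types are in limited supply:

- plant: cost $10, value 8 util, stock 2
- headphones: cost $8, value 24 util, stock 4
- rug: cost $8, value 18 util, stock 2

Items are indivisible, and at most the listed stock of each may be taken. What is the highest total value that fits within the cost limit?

114 util

Top feasible selections:
- 4×headphones + 1×rug: cost 40, value 114
- 3×headphones + 2×rug: cost 40, value 108
Best: 114 util.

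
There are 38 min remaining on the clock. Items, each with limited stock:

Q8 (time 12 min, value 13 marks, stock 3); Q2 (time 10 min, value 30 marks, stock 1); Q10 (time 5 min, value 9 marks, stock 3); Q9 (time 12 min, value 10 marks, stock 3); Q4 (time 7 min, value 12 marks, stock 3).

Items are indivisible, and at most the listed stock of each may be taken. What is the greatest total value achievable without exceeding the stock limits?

75 marks

Best selections within time 38 and stock limits:
- 1×Q2 + 1×Q10 + 3×Q4: time 36, value 75
- 1×Q2 + 2×Q10 + 2×Q4: time 34, value 72
- 1×Q8 + 1×Q2 + 3×Q10: time 37, value 70
- 1×Q2 + 3×Q10 + 1×Q4: time 32, value 69
Best: 75 marks.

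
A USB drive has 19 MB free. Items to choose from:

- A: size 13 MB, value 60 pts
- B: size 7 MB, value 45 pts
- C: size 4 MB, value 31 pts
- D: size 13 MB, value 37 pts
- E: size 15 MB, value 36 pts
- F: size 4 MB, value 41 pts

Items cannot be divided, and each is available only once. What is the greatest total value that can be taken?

Check high-value combinations within 19 MB:
- B+C+F: size 7+4+4=15, value 45+31+41=117
- A+F: size 13+4=17, value 60+41=101
- A+C: size 13+4=17, value 60+31=91
- B+F: size 7+4=11, value 45+41=86
- D+F: size 13+4=17, value 37+41=78
Best: 117 pts.

117 pts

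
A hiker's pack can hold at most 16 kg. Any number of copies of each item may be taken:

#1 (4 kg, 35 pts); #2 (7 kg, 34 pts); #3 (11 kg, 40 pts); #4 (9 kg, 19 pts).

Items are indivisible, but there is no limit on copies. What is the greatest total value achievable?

140 pts

Best value-per-unit is #1 at 35/4, and filling with it alone uses weight 4×4=16. No mix of the others beats 4×35 = 140.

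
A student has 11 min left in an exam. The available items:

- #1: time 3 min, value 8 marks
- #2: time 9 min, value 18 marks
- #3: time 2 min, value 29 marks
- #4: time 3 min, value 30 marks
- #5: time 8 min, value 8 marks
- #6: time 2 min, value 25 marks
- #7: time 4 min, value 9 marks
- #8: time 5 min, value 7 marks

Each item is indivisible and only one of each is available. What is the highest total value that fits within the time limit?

93 marks

This is a 0/1 knapsack; check combinations near the capacity.
- #3+#4+#6+#7: time 2+3+2+4=11, value 29+30+25+9=93
- #1+#3+#4+#6: time 3+2+3+2=10, value 8+29+30+25=92
- #3+#4+#6: time 2+3+2=7, value 29+30+25=84
- #1+#3+#6+#7: time 3+2+2+4=11, value 8+29+25+9=71
Best: 93 marks.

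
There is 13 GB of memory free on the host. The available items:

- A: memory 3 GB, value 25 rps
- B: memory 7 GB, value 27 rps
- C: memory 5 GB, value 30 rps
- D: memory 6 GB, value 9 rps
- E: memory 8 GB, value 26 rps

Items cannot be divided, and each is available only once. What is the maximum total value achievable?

Check high-value combinations within 13 GB:
- B+C: memory 7+5=12, value 27+30=57
- C+E: memory 5+8=13, value 30+26=56
- A+C: memory 3+5=8, value 25+30=55
Best: 57 rps.

57 rps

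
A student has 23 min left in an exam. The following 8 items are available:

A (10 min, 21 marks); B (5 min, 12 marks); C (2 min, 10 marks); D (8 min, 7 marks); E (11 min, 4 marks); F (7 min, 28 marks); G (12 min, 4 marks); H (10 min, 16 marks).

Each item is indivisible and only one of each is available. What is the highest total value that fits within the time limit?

Check high-value combinations within 23 min:
- A+B+F: time 10+5+7=22, value 21+12+28=61
- A+C+F: time 10+2+7=19, value 21+10+28=59
- B+C+D+F: time 5+2+8+7=22, value 12+10+7+28=57
Best: 61 marks.

61 marks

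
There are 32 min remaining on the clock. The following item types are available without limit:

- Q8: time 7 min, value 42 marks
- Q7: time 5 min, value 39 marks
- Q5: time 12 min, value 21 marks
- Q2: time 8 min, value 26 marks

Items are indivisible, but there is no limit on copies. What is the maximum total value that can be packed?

Best value-per-unit is Q7 at 39/5; filling with it alone gives 6×39 = 234.
Optimal mix: 1×Q8 + 5×Q7 → time 32, value 237.

237 marks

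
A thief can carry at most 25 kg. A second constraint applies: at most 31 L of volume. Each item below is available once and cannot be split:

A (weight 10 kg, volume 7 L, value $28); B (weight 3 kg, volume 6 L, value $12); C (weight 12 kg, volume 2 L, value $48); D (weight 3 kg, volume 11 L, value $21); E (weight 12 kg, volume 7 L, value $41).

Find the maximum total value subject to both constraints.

$97

Feasible sets respecting both limits:
- A+C+D: weight 25, volume 20, value 97
- A+D+E: weight 25, volume 25, value 90
- C+E: weight 24, volume 9, value 89
Best: $97.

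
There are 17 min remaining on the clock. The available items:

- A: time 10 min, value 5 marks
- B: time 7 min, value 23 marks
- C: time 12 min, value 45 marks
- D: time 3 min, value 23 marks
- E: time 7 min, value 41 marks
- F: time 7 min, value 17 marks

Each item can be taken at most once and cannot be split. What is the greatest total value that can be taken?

87 marks

Check high-value combinations within 17 min:
- B+D+E: time 7+3+7=17, value 23+23+41=87
- D+E+F: time 3+7+7=17, value 23+41+17=81
- C+D: time 12+3=15, value 45+23=68
- D+E: time 3+7=10, value 23+41=64
Best: 87 marks.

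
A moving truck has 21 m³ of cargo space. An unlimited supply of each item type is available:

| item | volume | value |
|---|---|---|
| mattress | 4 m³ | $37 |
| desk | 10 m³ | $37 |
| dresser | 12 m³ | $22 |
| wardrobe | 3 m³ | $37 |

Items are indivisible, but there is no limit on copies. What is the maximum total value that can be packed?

$259

Best value-per-unit is wardrobe at 37/3, and filling with it alone uses volume 7×3=21. No mix of the others beats 7×37 = 259.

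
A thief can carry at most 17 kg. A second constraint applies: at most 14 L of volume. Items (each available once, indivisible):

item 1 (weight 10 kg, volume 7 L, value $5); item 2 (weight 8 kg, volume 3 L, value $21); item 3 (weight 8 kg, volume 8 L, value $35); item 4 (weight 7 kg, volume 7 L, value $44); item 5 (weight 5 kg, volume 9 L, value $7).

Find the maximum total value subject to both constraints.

Feasible sets respecting both limits:
- item 2+item 4: weight 15, volume 10, value 65
- item 2+item 3: weight 16, volume 11, value 56
- item 1+item 4: weight 17, volume 14, value 49
- item 4: weight 7, volume 7, value 44
Best: $65.

$65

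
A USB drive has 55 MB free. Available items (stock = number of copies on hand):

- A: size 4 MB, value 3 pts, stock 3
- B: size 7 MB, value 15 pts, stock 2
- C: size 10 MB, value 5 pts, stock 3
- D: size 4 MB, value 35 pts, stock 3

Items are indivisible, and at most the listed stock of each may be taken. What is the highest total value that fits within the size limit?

Best selections within size 55 and stock limits:
- 2×A + 2×B + 2×C + 3×D: size 54, value 151
- 3×A + 2×B + 1×C + 3×D: size 48, value 149
- 1×A + 2×B + 2×C + 3×D: size 50, value 148
- 2×A + 2×B + 1×C + 3×D: size 44, value 146
Best: 151 pts.

151 pts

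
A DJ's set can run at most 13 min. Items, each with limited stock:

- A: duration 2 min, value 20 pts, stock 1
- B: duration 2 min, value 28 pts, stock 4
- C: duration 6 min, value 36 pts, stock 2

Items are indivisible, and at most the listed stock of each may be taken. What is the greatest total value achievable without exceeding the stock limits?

132 pts

Best selections within duration 13 and stock limits:
- 1×A + 4×B: duration 10, value 132
- 3×B + 1×C: duration 12, value 120
Best: 132 pts.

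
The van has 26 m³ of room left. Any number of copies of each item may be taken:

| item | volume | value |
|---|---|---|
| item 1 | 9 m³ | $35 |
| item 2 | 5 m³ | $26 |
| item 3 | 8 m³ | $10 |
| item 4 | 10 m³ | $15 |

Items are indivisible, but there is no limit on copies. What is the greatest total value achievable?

Best value-per-unit is item 2 at 26/5, and filling with it alone uses volume 5×5=25. No mix of the others beats 5×26 = 130.

$130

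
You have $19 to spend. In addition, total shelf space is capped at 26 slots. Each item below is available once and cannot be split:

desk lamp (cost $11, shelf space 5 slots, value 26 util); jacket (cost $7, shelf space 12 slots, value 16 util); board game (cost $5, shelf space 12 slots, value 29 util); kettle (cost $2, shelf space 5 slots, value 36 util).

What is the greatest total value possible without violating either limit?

91 util

Feasible sets respecting both limits:
- desk lamp+board game+kettle: cost 18, shelf space 22, value 91
- board game+kettle: cost 7, shelf space 17, value 65
- desk lamp+kettle: cost 13, shelf space 10, value 62
Best: 91 util.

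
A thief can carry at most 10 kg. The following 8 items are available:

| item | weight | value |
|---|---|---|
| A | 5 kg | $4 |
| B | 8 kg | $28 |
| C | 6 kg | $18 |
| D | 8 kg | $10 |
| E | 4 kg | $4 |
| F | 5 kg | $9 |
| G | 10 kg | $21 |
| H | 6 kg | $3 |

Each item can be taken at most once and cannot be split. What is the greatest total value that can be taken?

Check high-value combinations within 10 kg:
- B: weight 8, value 28
- C+E: weight 6+4=10, value 18+4=22
- G: weight 10, value 21
- C: weight 6, value 18
- E+F: weight 4+5=9, value 4+9=13
Best: $28.

$28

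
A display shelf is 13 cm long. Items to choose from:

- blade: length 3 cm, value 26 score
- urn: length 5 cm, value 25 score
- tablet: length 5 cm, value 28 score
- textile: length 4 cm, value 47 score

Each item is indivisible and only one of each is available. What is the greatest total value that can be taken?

Check high-value combinations within 13 cm:
- blade+tablet+textile: length 3+5+4=12, value 26+28+47=101
- blade+urn+textile: length 3+5+4=12, value 26+25+47=98
- blade+urn+tablet: length 3+5+5=13, value 26+25+28=79
Best: 101 score.

101 score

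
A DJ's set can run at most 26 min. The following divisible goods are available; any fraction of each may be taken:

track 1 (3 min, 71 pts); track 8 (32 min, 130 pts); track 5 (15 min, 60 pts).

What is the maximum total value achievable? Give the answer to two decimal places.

164.44

Take in order of value per unit:
- track 1 (71/3 per unit): all 3 → value 71, running total 71.00
- track 8 (130/32 per unit): 23 of 32 → value 23×130/32 = 93.4375, running total 164.44
Total 164.44.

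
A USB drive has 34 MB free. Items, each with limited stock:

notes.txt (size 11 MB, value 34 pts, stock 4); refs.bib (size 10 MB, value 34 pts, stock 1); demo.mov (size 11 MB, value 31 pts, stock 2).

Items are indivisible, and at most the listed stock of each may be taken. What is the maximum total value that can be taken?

Best selections within size 34 and stock limits:
- 2×notes.txt + 1×refs.bib: size 32, value 102
- 3×notes.txt: size 33, value 102
- 1×notes.txt + 1×refs.bib + 1×demo.mov: size 32, value 99
Best: 102 pts.

102 pts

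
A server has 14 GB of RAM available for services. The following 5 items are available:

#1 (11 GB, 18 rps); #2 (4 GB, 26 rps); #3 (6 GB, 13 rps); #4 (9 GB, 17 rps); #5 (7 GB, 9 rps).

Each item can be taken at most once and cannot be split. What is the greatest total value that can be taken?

Check high-value combinations within 14 GB:
- #2+#4: memory 4+9=13, value 26+17=43
- #2+#3: memory 4+6=10, value 26+13=39
- #2+#5: memory 4+7=11, value 26+9=35
- #2: memory 4, value 26
Best: 43 rps.

43 rps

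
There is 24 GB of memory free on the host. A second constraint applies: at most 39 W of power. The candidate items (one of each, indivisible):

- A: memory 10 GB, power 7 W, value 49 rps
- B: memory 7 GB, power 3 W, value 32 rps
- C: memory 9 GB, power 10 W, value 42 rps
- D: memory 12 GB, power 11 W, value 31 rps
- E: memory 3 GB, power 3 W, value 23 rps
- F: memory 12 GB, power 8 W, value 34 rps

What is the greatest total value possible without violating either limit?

Feasible sets respecting both limits:
- A+C+E: memory 22, power 20, value 114
- A+B+E: memory 20, power 13, value 104
- C+E+F: memory 24, power 21, value 99
- B+C+E: memory 19, power 16, value 97
Best: 114 rps.

114 rps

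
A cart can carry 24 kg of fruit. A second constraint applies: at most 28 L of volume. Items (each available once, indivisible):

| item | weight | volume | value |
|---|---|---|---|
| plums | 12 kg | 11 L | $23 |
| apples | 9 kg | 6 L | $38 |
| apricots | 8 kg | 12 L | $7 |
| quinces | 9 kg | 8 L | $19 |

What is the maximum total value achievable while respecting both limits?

$61

Feasible sets respecting both limits:
- plums+apples: weight 21, volume 17, value 61
- apples+quinces: weight 18, volume 14, value 57
- apples+apricots: weight 17, volume 18, value 45
- plums+quinces: weight 21, volume 19, value 42
Best: $61.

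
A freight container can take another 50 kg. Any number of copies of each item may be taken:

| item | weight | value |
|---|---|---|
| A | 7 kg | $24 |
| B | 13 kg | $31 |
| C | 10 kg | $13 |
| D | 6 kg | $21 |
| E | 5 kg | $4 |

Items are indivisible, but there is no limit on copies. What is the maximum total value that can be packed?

$174

Best value-per-unit is D at 21/6; filling with it alone gives 8×21 = 168.
Optimal mix: 2×A + 6×D → weight 50, value 174.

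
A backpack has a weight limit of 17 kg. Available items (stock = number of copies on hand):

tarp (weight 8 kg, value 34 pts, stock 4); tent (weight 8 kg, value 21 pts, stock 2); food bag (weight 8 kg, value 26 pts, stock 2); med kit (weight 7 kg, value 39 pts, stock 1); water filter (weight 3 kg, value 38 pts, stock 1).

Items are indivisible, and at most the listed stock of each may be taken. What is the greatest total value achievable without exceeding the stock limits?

77 pts

Best selections within weight 17 and stock limits:
- 1×med kit + 1×water filter: weight 10, value 77
- 1×tarp + 1×med kit: weight 15, value 73
Best: 77 pts.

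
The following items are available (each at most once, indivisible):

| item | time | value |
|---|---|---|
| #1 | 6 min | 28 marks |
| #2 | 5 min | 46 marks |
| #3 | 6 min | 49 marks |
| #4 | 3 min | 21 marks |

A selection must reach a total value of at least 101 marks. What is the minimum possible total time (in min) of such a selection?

Subsets with value ≥ 101, sorted by total time:
- #2+#3+#4: time 14, value 116
- #1+#2+#3: time 17, value 123
Minimum time: 14 min.

14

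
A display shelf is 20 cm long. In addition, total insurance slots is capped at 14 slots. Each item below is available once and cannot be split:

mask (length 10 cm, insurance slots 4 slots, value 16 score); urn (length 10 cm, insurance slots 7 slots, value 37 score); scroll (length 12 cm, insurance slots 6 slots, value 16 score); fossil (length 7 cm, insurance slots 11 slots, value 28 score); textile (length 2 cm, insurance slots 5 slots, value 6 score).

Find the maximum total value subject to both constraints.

Feasible sets respecting both limits:
- mask+urn: length 20, insurance slots 11, value 53
- urn+textile: length 12, insurance slots 12, value 43
- urn: length 10, insurance slots 7, value 37
- fossil: length 7, insurance slots 11, value 28
Best: 53 score.

53 score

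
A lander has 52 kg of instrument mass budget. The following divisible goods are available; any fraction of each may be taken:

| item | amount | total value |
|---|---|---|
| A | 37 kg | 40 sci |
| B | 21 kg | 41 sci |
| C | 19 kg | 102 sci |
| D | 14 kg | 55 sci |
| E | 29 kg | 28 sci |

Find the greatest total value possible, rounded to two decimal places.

194.10

Take in order of value per unit:
- C (102/19 per unit): all 19 → value 102, running total 102.00
- D (55/14 per unit): all 14 → value 55, running total 157.00
- B (41/21 per unit): 19 of 21 → value 19×41/21 = 37.0952, running total 194.10
Total 194.10.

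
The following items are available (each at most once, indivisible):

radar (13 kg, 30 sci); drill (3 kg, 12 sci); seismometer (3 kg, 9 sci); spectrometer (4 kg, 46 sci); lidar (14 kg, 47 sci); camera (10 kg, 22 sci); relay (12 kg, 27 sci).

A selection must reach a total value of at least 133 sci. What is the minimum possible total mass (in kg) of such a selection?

34

Subsets with value ≥ 133, sorted by total mass:
- drill+seismometer+spectrometer+lidar+camera: mass 34, value 136
- radar+drill+spectrometer+lidar: mass 34, value 135
- drill+seismometer+spectrometer+lidar+relay: mass 36, value 141
Minimum mass: 34 kg.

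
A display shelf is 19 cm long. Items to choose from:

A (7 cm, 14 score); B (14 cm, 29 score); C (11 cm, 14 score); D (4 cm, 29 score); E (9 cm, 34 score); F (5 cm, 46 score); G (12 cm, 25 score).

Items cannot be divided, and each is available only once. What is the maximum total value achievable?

109 score

Check high-value combinations within 19 cm:
- D+E+F: length 4+9+5=18, value 29+34+46=109
- A+D+F: length 7+4+5=16, value 14+29+46=89
- E+F: length 9+5=14, value 34+46=80
- D+F: length 4+5=9, value 29+46=75
Best: 109 score.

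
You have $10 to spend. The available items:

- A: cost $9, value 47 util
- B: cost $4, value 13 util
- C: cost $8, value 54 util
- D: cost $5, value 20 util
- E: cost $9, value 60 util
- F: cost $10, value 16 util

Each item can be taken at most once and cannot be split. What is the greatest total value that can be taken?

This is a 0/1 knapsack; check combinations near the capacity.
- E: cost 9, value 60
- C: cost 8, value 54
- A: cost 9, value 47
- B+D: cost 4+5=9, value 13+20=33
- D: cost 5, value 20
Best: 60 util.

60 util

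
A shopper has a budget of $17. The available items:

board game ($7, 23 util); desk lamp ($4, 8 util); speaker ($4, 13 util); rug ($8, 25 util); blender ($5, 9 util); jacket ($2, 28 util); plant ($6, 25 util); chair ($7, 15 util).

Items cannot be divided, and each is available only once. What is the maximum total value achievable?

78 util

This is a 0/1 knapsack; check combinations near the capacity.
- rug+jacket+plant: cost 8+2+6=16, value 25+28+25=78
- board game+jacket+plant: cost 7+2+6=15, value 23+28+25=76
- board game+rug+jacket: cost 7+8+2=17, value 23+25+28=76
- speaker+blender+jacket+plant: cost 4+5+2+6=17, value 13+9+28+25=75
Best: 78 util.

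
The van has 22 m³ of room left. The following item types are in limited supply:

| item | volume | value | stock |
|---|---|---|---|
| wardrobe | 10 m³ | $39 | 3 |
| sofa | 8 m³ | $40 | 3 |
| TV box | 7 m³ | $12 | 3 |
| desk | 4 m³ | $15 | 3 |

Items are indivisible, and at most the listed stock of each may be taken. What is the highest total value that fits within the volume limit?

$95

Top feasible selections:
- 2×sofa + 1×desk: volume 20, value 95
- 1×wardrobe + 1×sofa + 1×desk: volume 22, value 94
- 1×sofa + 3×desk: volume 20, value 85
Best: $95.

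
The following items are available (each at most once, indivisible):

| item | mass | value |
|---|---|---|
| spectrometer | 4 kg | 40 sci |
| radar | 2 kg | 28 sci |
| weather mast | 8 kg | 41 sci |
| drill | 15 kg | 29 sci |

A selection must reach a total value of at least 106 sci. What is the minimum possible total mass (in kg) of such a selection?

14

Subsets with value ≥ 106, sorted by total mass:
- spectrometer+radar+weather mast: mass 14, value 109
- spectrometer+weather mast+drill: mass 27, value 110
Minimum mass: 14 kg.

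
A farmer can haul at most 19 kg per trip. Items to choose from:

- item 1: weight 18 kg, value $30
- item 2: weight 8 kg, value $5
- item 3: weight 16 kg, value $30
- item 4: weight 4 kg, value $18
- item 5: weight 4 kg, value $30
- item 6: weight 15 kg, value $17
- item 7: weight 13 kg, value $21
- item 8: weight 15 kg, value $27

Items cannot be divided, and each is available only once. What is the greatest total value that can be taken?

$57

Check high-value combinations within 19 kg:
- item 5+item 8: weight 4+15=19, value 30+27=57
- item 2+item 4+item 5: weight 8+4+4=16, value 5+18+30=53
- item 5+item 7: weight 4+13=17, value 30+21=51
- item 4+item 5: weight 4+4=8, value 18+30=48
Best: $57.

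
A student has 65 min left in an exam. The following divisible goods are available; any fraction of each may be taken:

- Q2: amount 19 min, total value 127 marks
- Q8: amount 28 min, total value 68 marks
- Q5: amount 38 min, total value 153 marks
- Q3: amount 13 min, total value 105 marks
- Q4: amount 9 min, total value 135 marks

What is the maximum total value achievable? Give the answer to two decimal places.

Take in order of value per unit:
- Q4 (135/9 per unit): all 9 → value 135, running total 135.00
- Q3 (105/13 per unit): all 13 → value 105, running total 240.00
- Q2 (127/19 per unit): all 19 → value 127, running total 367.00
- Q5 (153/38 per unit): 24 of 38 → value 24×153/38 = 96.6316, running total 463.63
Total 463.63.

463.63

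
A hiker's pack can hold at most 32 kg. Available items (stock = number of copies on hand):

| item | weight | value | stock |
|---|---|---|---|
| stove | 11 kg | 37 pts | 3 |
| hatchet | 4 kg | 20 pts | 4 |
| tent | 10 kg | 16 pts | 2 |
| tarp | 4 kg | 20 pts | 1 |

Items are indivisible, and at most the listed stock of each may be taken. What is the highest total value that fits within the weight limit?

Best selections within weight 32 and stock limits:
- 1×stove + 4×hatchet + 1×tarp: weight 31, value 137
- 1×stove + 3×hatchet + 1×tarp: weight 27, value 117
Best: 137 pts.

137 pts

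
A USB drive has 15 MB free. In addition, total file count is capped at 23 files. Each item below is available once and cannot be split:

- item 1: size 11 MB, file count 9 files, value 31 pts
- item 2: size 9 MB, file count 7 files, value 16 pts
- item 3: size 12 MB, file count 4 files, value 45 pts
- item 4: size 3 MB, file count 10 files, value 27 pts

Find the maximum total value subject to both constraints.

Feasible sets respecting both limits:
- item 3+item 4: size 15, file count 14, value 72
- item 1+item 4: size 14, file count 19, value 58
- item 3: size 12, file count 4, value 45
Best: 72 pts.

72 pts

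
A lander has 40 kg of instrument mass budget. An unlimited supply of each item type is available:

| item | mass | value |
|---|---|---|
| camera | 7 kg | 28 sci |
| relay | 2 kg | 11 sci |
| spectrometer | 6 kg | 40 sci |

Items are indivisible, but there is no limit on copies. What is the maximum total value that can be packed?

Best value-per-unit is spectrometer at 40/6; filling with it alone gives 6×40 = 240.
Optimal mix: 2×relay + 6×spectrometer → mass 40, value 262.

262 sci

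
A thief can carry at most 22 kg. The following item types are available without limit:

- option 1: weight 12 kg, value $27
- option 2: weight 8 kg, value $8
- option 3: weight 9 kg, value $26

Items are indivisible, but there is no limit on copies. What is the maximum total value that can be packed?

$53

Best value-per-unit is option 3 at 26/9; filling with it alone gives 2×26 = 52.
Optimal mix: 1×option 1 + 1×option 3 → weight 21, value 53.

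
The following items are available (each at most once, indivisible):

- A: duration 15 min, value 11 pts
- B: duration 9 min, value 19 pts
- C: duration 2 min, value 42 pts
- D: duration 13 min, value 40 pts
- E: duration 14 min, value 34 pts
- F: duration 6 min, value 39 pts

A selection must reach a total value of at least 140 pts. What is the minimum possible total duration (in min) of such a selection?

Subsets with value ≥ 140, sorted by total duration:
- B+C+D+F: duration 30, value 140
- C+D+E+F: duration 35, value 155
Minimum duration: 30 min.

30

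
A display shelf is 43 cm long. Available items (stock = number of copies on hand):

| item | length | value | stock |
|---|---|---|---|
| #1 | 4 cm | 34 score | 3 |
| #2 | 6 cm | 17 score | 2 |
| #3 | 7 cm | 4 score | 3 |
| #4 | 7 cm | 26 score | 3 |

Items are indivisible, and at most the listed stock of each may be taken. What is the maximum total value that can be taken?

Best selections within length 43 and stock limits:
- 3×#1 + 1×#2 + 3×#4: length 39, value 197
- 3×#1 + 2×#2 + 2×#4: length 38, value 188
- 3×#1 + 1×#3 + 3×#4: length 40, value 184
- 3×#1 + 3×#4: length 33, value 180
Best: 197 score.

197 score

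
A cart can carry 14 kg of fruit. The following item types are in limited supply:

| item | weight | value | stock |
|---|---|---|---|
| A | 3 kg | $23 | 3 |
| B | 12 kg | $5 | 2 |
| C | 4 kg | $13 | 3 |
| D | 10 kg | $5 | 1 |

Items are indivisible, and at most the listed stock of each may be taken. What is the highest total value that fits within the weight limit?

$82

Best selections within weight 14 and stock limits:
- 3×A + 1×C: weight 13, value 82
- 2×A + 2×C: weight 14, value 72
- 3×A: weight 9, value 69
- 2×A + 1×C: weight 10, value 59
Best: $82.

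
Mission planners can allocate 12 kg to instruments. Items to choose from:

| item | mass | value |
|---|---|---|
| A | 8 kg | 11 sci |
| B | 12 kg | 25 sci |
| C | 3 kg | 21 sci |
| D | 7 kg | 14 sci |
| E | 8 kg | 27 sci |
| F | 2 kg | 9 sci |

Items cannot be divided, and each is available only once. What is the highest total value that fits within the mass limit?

48 sci

Check high-value combinations within 12 kg:
- C+E: mass 3+8=11, value 21+27=48
- C+D+F: mass 3+7+2=12, value 21+14+9=44
- E+F: mass 8+2=10, value 27+9=36
- C+D: mass 3+7=10, value 21+14=35
- A+C: mass 8+3=11, value 11+21=32
Best: 48 sci.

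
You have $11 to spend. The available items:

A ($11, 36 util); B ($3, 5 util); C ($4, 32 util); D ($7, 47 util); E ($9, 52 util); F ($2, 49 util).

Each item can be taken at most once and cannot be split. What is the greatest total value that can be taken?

101 util

Check high-value combinations within $11:
- E+F: cost 9+2=11, value 52+49=101
- D+F: cost 7+2=9, value 47+49=96
- B+C+F: cost 3+4+2=9, value 5+32+49=86
Best: 101 util.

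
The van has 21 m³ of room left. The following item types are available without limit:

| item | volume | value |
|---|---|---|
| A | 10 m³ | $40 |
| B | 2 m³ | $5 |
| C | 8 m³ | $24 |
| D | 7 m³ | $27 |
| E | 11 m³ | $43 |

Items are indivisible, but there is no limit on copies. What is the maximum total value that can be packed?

Best value-per-unit is A at 40/10; filling with it alone gives 2×40 = 80.
Optimal mix: 1×A + 1×E → volume 21, value 83.

$83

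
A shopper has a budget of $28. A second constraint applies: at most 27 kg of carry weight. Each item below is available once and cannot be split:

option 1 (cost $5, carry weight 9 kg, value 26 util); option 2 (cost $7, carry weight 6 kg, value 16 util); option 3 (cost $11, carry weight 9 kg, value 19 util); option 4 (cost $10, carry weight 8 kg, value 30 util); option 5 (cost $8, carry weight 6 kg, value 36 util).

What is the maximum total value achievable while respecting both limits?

Feasible sets respecting both limits:
- option 1+option 4+option 5: cost 23, carry weight 23, value 92
- option 2+option 4+option 5: cost 25, carry weight 20, value 82
- option 1+option 3+option 5: cost 24, carry weight 24, value 81
Best: 92 util.

92 util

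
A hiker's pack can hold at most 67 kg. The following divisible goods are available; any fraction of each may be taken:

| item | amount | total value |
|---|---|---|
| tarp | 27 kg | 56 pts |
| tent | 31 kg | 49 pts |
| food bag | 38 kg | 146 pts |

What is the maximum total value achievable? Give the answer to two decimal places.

Take in order of value per unit:
- food bag (146/38 per unit): all 38 → value 146, running total 146.00
- tarp (56/27 per unit): all 27 → value 56, running total 202.00
- tent (49/31 per unit): 2 of 31 → value 2×49/31 = 3.1613, running total 205.16
Total 205.16.

205.16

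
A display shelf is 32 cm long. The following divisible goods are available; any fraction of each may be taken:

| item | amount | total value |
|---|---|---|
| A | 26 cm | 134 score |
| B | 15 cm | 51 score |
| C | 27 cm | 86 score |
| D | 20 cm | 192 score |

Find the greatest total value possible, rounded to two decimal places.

Take in order of value per unit:
- D (192/20 per unit): all 20 → value 192, running total 192.00
- A (134/26 per unit): 12 of 26 → value 12×134/26 = 61.8462, running total 253.85
Total 253.85.

253.85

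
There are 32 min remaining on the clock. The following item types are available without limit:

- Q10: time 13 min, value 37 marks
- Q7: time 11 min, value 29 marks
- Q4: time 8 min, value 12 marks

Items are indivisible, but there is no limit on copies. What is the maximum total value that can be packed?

78 marks

Best value-per-unit is Q10 at 37/13; filling with it alone gives 2×37 = 74.
Optimal mix: 1×Q10 + 1×Q7 + 1×Q4 → time 32, value 78.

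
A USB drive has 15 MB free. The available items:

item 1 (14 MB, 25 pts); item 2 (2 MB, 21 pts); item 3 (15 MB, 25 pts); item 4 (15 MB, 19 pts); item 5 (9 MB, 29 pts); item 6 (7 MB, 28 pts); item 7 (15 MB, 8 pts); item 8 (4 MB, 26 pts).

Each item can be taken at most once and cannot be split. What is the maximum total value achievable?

Check high-value combinations within 15 MB:
- item 2+item 5+item 8: size 2+9+4=15, value 21+29+26=76
- item 2+item 6+item 8: size 2+7+4=13, value 21+28+26=75
- item 5+item 8: size 9+4=13, value 29+26=55
- item 6+item 8: size 7+4=11, value 28+26=54
- item 2+item 5: size 2+9=11, value 21+29=50
Best: 76 pts.

76 pts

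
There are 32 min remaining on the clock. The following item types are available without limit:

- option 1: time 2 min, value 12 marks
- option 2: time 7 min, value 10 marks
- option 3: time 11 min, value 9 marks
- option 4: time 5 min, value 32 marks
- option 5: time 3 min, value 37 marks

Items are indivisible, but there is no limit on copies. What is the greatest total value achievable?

Best value-per-unit is option 5 at 37/3; filling with it alone gives 10×37 = 370.
Optimal mix: 1×option 1 + 10×option 5 → time 32, value 382.

382 marks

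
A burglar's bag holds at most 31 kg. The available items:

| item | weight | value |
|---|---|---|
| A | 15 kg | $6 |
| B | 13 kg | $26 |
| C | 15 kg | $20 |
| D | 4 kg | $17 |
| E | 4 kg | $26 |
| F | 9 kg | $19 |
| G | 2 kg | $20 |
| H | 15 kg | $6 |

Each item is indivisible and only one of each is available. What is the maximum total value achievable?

Check high-value combinations within 31 kg:
- B+E+F+G: weight 13+4+9+2=28, value 26+26+19+20=91
- B+D+E+G: weight 13+4+4+2=23, value 26+17+26+20=89
- B+D+E+F: weight 13+4+4+9=30, value 26+17+26+19=88
- C+E+F+G: weight 15+4+9+2=30, value 20+26+19+20=85
Best: $91.

$91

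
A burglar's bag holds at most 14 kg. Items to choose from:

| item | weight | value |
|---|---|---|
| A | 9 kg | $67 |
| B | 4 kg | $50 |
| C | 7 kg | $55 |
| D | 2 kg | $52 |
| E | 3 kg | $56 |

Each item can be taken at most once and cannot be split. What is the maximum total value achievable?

$175

Check high-value combinations within 14 kg:
- A+D+E: weight 9+2+3=14, value 67+52+56=175
- C+D+E: weight 7+2+3=12, value 55+52+56=163
- B+C+E: weight 4+7+3=14, value 50+55+56=161
Best: $175.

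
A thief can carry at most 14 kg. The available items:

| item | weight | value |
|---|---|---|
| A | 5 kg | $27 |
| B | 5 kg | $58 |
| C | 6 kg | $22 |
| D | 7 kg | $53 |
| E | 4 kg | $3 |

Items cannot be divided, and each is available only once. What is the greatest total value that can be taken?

$111

Check high-value combinations within 14 kg:
- B+D: weight 5+7=12, value 58+53=111
- A+B+E: weight 5+5+4=14, value 27+58+3=88
- A+B: weight 5+5=10, value 27+58=85
- B+C: weight 5+6=11, value 58+22=80
Best: $111.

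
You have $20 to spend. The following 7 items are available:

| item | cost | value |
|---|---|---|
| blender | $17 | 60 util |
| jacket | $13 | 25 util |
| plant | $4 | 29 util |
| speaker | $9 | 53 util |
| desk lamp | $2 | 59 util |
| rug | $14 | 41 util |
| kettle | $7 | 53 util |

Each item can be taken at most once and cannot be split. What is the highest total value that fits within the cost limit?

165 util

Check high-value combinations within $20:
- speaker+desk lamp+kettle: cost 9+2+7=18, value 53+59+53=165
- plant+desk lamp+kettle: cost 4+2+7=13, value 29+59+53=141
- plant+speaker+desk lamp: cost 4+9+2=15, value 29+53+59=141
- plant+speaker+kettle: cost 4+9+7=20, value 29+53+53=135
Best: 165 util.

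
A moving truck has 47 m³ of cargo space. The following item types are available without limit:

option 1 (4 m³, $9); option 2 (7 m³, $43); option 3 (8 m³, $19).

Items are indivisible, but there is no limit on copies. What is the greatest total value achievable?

Best value-per-unit is option 2 at 43/7; filling with it alone gives 6×43 = 258.
Optimal mix: 1×option 1 + 6×option 2 → volume 46, value 267.

$267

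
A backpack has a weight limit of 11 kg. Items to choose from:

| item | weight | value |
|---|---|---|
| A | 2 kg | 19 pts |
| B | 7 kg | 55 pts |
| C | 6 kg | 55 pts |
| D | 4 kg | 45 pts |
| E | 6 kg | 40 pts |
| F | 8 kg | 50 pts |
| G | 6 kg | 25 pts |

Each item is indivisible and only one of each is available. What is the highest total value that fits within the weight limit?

100 pts

Check high-value combinations within 11 kg:
- C+D: weight 6+4=10, value 55+45=100
- B+D: weight 7+4=11, value 55+45=100
- D+E: weight 4+6=10, value 45+40=85
- A+C: weight 2+6=8, value 19+55=74
Best: 100 pts.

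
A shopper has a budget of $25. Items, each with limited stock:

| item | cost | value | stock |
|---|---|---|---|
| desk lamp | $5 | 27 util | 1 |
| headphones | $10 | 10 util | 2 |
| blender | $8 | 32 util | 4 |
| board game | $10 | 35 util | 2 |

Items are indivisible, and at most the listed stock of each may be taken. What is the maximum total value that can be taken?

97 util

Top feasible selections:
- 1×desk lamp + 2×board game: cost 25, value 97
- 3×blender: cost 24, value 96
- 1×desk lamp + 1×blender + 1×board game: cost 23, value 94
Best: 97 util.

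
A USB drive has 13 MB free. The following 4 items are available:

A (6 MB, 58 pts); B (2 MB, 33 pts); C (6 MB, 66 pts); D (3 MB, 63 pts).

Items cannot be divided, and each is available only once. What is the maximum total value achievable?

162 pts

Check high-value combinations within 13 MB:
- B+C+D: size 2+6+3=11, value 33+66+63=162
- A+B+D: size 6+2+3=11, value 58+33+63=154
- C+D: size 6+3=9, value 66+63=129
- A+C: size 6+6=12, value 58+66=124
Best: 162 pts.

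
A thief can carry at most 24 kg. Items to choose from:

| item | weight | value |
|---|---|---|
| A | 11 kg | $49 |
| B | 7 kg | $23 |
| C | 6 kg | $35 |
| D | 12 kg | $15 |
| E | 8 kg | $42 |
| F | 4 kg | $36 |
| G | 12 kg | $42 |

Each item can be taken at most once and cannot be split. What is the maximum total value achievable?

Check high-value combinations within 24 kg:
- A+E+F: weight 11+8+4=23, value 49+42+36=127
- A+C+F: weight 11+6+4=21, value 49+35+36=120
- E+F+G: weight 8+4+12=24, value 42+36+42=120
Best: $127.

$127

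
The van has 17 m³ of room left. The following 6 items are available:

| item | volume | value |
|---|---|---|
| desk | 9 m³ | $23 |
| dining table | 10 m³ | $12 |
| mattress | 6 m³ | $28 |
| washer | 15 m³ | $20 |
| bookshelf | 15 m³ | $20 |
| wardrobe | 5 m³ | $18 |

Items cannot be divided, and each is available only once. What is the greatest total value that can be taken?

Check high-value combinations within 17 m³:
- desk+mattress: volume 9+6=15, value 23+28=51
- mattress+wardrobe: volume 6+5=11, value 28+18=46
- desk+wardrobe: volume 9+5=14, value 23+18=41
Best: $51.

$51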